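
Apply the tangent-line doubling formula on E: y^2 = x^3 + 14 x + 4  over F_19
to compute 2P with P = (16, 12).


Doubling: s = (3 x1^2 + a) / (2 y1)
s = (3*16^2 + 14) / (2*12) mod 19 = 12
x3 = s^2 - 2 x1 mod 19 = 12^2 - 2*16 = 17
y3 = s (x1 - x3) - y1 mod 19 = 12 * (16 - 17) - 12 = 14

2P = (17, 14)


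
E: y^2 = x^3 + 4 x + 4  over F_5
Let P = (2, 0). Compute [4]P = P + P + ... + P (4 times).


k = 4 = 100_2 (binary, LSB first: 001)
Double-and-add from P = (2, 0):
  bit 0 = 0: acc unchanged = O
  bit 1 = 0: acc unchanged = O
  bit 2 = 1: acc = O + O = O

4P = O


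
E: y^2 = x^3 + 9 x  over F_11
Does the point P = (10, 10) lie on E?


Check whether y^2 = x^3 + 9 x + 0 (mod 11) for (x, y) = (10, 10).
LHS: y^2 = 10^2 mod 11 = 1
RHS: x^3 + 9 x + 0 = 10^3 + 9*10 + 0 mod 11 = 1
LHS = RHS

Yes, on the curve


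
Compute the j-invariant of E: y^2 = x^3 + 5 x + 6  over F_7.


Delta = -16(4 a^3 + 27 b^2) mod 7 = 3
-1728 * (4 a)^3 = -1728 * (4*5)^3 mod 7 = 6
j = 6 * 3^(-1) mod 7 = 2

j = 2 (mod 7)


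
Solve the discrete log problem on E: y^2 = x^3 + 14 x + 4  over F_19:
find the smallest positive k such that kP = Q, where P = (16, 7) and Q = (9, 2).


Enumerate multiples of P until we hit Q = (9, 2):
  1P = (16, 7)
  2P = (17, 5)
  3P = (9, 17)
  4P = (10, 17)
  5P = (0, 17)
  6P = (12, 0)
  7P = (0, 2)
  8P = (10, 2)
  9P = (9, 2)
Match found at i = 9.

k = 9


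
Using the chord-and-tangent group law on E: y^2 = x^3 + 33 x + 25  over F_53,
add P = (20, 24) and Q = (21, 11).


P != Q, so use the chord formula.
s = (y2 - y1) / (x2 - x1) = (40) / (1) mod 53 = 40
x3 = s^2 - x1 - x2 mod 53 = 40^2 - 20 - 21 = 22
y3 = s (x1 - x3) - y1 mod 53 = 40 * (20 - 22) - 24 = 2

P + Q = (22, 2)


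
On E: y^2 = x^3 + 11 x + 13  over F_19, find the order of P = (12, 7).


Compute successive multiples of P until we hit O:
  1P = (12, 7)
  2P = (1, 14)
  3P = (13, 4)
  4P = (3, 4)
  5P = (2, 9)
  6P = (2, 10)
  7P = (3, 15)
  8P = (13, 15)
  ... (continuing to 11P)
  11P = O

ord(P) = 11


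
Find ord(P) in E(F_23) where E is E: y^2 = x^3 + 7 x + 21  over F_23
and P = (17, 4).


Compute successive multiples of P until we hit O:
  1P = (17, 4)
  2P = (12, 19)
  3P = (3, 0)
  4P = (12, 4)
  5P = (17, 19)
  6P = O

ord(P) = 6


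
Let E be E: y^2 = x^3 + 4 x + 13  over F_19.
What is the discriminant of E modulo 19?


4 a^3 + 27 b^2 = 4*4^3 + 27*13^2 = 256 + 4563 = 4819
Delta = -16 * (4819) = -77104
Delta mod 19 = 17

Delta = 17 (mod 19)


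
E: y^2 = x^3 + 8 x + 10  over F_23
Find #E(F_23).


For each x in F_23, count y with y^2 = x^3 + 8 x + 10 mod 23:
  x = 7: RHS = 18, y in [8, 15]  -> 2 point(s)
  x = 9: RHS = 6, y in [11, 12]  -> 2 point(s)
  x = 10: RHS = 9, y in [3, 20]  -> 2 point(s)
  x = 11: RHS = 3, y in [7, 16]  -> 2 point(s)
  x = 15: RHS = 9, y in [3, 20]  -> 2 point(s)
  x = 16: RHS = 2, y in [5, 18]  -> 2 point(s)
  x = 18: RHS = 6, y in [11, 12]  -> 2 point(s)
  x = 19: RHS = 6, y in [11, 12]  -> 2 point(s)
  x = 21: RHS = 9, y in [3, 20]  -> 2 point(s)
  x = 22: RHS = 1, y in [1, 22]  -> 2 point(s)
Affine points: 20. Add the point at infinity: total = 21.

#E(F_23) = 21


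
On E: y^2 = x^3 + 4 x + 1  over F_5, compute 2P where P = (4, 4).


Doubling: s = (3 x1^2 + a) / (2 y1)
s = (3*4^2 + 4) / (2*4) mod 5 = 4
x3 = s^2 - 2 x1 mod 5 = 4^2 - 2*4 = 3
y3 = s (x1 - x3) - y1 mod 5 = 4 * (4 - 3) - 4 = 0

2P = (3, 0)


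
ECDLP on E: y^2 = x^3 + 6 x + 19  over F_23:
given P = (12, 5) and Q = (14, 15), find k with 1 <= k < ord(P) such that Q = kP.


Enumerate multiples of P until we hit Q = (14, 15):
  1P = (12, 5)
  2P = (2, 19)
  3P = (22, 9)
  4P = (14, 8)
  5P = (5, 17)
  6P = (8, 21)
  7P = (19, 0)
  8P = (8, 2)
  9P = (5, 6)
  10P = (14, 15)
Match found at i = 10.

k = 10


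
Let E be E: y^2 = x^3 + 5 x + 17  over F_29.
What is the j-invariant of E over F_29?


Delta = -16(4 a^3 + 27 b^2) mod 29 = 1
-1728 * (4 a)^3 = -1728 * (4*5)^3 mod 29 = 10
j = 10 * 1^(-1) mod 29 = 10

j = 10 (mod 29)


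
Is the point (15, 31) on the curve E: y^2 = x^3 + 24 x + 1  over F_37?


Check whether y^2 = x^3 + 24 x + 1 (mod 37) for (x, y) = (15, 31).
LHS: y^2 = 31^2 mod 37 = 36
RHS: x^3 + 24 x + 1 = 15^3 + 24*15 + 1 mod 37 = 36
LHS = RHS

Yes, on the curve


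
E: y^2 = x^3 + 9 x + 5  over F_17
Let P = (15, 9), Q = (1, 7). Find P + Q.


P != Q, so use the chord formula.
s = (y2 - y1) / (x2 - x1) = (15) / (3) mod 17 = 5
x3 = s^2 - x1 - x2 mod 17 = 5^2 - 15 - 1 = 9
y3 = s (x1 - x3) - y1 mod 17 = 5 * (15 - 9) - 9 = 4

P + Q = (9, 4)


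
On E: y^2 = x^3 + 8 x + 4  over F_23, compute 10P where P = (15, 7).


k = 10 = 1010_2 (binary, LSB first: 0101)
Double-and-add from P = (15, 7):
  bit 0 = 0: acc unchanged = O
  bit 1 = 1: acc = O + (22, 8) = (22, 8)
  bit 2 = 0: acc unchanged = (22, 8)
  bit 3 = 1: acc = (22, 8) + (21, 7) = (4, 10)

10P = (4, 10)


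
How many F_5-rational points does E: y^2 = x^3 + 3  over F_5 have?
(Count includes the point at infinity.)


For each x in F_5, count y with y^2 = x^3 + 0 x + 3 mod 5:
  x = 1: RHS = 4, y in [2, 3]  -> 2 point(s)
  x = 2: RHS = 1, y in [1, 4]  -> 2 point(s)
  x = 3: RHS = 0, y in [0]  -> 1 point(s)
Affine points: 5. Add the point at infinity: total = 6.

#E(F_5) = 6


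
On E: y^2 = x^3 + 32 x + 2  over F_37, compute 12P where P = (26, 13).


k = 12 = 1100_2 (binary, LSB first: 0011)
Double-and-add from P = (26, 13):
  bit 0 = 0: acc unchanged = O
  bit 1 = 0: acc unchanged = O
  bit 2 = 1: acc = O + (6, 22) = (6, 22)
  bit 3 = 1: acc = (6, 22) + (18, 34) = (14, 7)

12P = (14, 7)


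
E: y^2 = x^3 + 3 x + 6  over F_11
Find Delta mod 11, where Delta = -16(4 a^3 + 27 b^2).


4 a^3 + 27 b^2 = 4*3^3 + 27*6^2 = 108 + 972 = 1080
Delta = -16 * (1080) = -17280
Delta mod 11 = 1

Delta = 1 (mod 11)


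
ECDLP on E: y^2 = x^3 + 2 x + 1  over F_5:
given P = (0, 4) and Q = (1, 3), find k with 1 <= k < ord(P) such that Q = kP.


Enumerate multiples of P until we hit Q = (1, 3):
  1P = (0, 4)
  2P = (1, 2)
  3P = (3, 2)
  4P = (3, 3)
  5P = (1, 3)
Match found at i = 5.

k = 5


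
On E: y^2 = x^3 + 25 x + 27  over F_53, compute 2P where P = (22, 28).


Doubling: s = (3 x1^2 + a) / (2 y1)
s = (3*22^2 + 25) / (2*28) mod 53 = 33
x3 = s^2 - 2 x1 mod 53 = 33^2 - 2*22 = 38
y3 = s (x1 - x3) - y1 mod 53 = 33 * (22 - 38) - 28 = 27

2P = (38, 27)


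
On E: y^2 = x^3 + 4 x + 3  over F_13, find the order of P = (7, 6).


Compute successive multiples of P until we hit O:
  1P = (7, 6)
  2P = (11, 0)
  3P = (7, 7)
  4P = O

ord(P) = 4


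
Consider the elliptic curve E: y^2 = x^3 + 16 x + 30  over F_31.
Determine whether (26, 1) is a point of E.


Check whether y^2 = x^3 + 16 x + 30 (mod 31) for (x, y) = (26, 1).
LHS: y^2 = 1^2 mod 31 = 1
RHS: x^3 + 16 x + 30 = 26^3 + 16*26 + 30 mod 31 = 11
LHS != RHS

No, not on the curve


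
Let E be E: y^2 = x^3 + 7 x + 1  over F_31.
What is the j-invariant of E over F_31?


Delta = -16(4 a^3 + 27 b^2) mod 31 = 29
-1728 * (4 a)^3 = -1728 * (4*7)^3 mod 31 = 1
j = 1 * 29^(-1) mod 31 = 15

j = 15 (mod 31)


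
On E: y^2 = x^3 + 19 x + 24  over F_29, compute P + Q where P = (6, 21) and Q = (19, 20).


P != Q, so use the chord formula.
s = (y2 - y1) / (x2 - x1) = (28) / (13) mod 29 = 20
x3 = s^2 - x1 - x2 mod 29 = 20^2 - 6 - 19 = 27
y3 = s (x1 - x3) - y1 mod 29 = 20 * (6 - 27) - 21 = 23

P + Q = (27, 23)


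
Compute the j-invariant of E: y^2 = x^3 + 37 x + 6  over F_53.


Delta = -16(4 a^3 + 27 b^2) mod 53 = 36
-1728 * (4 a)^3 = -1728 * (4*37)^3 mod 53 = 33
j = 33 * 36^(-1) mod 53 = 23

j = 23 (mod 53)


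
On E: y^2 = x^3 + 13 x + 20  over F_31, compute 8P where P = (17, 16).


k = 8 = 1000_2 (binary, LSB first: 0001)
Double-and-add from P = (17, 16):
  bit 0 = 0: acc unchanged = O
  bit 1 = 0: acc unchanged = O
  bit 2 = 0: acc unchanged = O
  bit 3 = 1: acc = O + (17, 15) = (17, 15)

8P = (17, 15)


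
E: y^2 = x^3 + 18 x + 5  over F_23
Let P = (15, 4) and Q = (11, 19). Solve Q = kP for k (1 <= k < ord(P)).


Enumerate multiples of P until we hit Q = (11, 19):
  1P = (15, 4)
  2P = (5, 17)
  3P = (4, 7)
  4P = (17, 7)
  5P = (22, 20)
  6P = (10, 14)
  7P = (2, 16)
  8P = (1, 22)
  9P = (11, 4)
  10P = (20, 19)
  11P = (20, 4)
  12P = (11, 19)
Match found at i = 12.

k = 12


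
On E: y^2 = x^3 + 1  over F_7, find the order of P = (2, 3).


Compute successive multiples of P until we hit O:
  1P = (2, 3)
  2P = (0, 1)
  3P = (6, 0)
  4P = (0, 6)
  5P = (2, 4)
  6P = O

ord(P) = 6


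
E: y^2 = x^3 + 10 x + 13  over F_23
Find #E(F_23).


For each x in F_23, count y with y^2 = x^3 + 10 x + 13 mod 23:
  x = 0: RHS = 13, y in [6, 17]  -> 2 point(s)
  x = 1: RHS = 1, y in [1, 22]  -> 2 point(s)
  x = 2: RHS = 18, y in [8, 15]  -> 2 point(s)
  x = 3: RHS = 1, y in [1, 22]  -> 2 point(s)
  x = 4: RHS = 2, y in [5, 18]  -> 2 point(s)
  x = 5: RHS = 4, y in [2, 21]  -> 2 point(s)
  x = 6: RHS = 13, y in [6, 17]  -> 2 point(s)
  x = 7: RHS = 12, y in [9, 14]  -> 2 point(s)
  x = 9: RHS = 4, y in [2, 21]  -> 2 point(s)
  x = 10: RHS = 9, y in [3, 20]  -> 2 point(s)
  x = 17: RHS = 13, y in [6, 17]  -> 2 point(s)
  x = 19: RHS = 1, y in [1, 22]  -> 2 point(s)
  x = 20: RHS = 2, y in [5, 18]  -> 2 point(s)
  x = 21: RHS = 8, y in [10, 13]  -> 2 point(s)
  x = 22: RHS = 2, y in [5, 18]  -> 2 point(s)
Affine points: 30. Add the point at infinity: total = 31.

#E(F_23) = 31


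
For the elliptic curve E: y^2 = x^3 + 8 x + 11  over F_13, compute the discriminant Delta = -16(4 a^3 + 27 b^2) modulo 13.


4 a^3 + 27 b^2 = 4*8^3 + 27*11^2 = 2048 + 3267 = 5315
Delta = -16 * (5315) = -85040
Delta mod 13 = 6

Delta = 6 (mod 13)


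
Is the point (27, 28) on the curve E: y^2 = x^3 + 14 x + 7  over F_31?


Check whether y^2 = x^3 + 14 x + 7 (mod 31) for (x, y) = (27, 28).
LHS: y^2 = 28^2 mod 31 = 9
RHS: x^3 + 14 x + 7 = 27^3 + 14*27 + 7 mod 31 = 11
LHS != RHS

No, not on the curve


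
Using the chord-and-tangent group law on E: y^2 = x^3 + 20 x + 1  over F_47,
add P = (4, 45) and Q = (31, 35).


P != Q, so use the chord formula.
s = (y2 - y1) / (x2 - x1) = (37) / (27) mod 47 = 24
x3 = s^2 - x1 - x2 mod 47 = 24^2 - 4 - 31 = 24
y3 = s (x1 - x3) - y1 mod 47 = 24 * (4 - 24) - 45 = 39

P + Q = (24, 39)


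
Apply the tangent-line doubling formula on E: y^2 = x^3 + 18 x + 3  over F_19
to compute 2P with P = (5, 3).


Doubling: s = (3 x1^2 + a) / (2 y1)
s = (3*5^2 + 18) / (2*3) mod 19 = 6
x3 = s^2 - 2 x1 mod 19 = 6^2 - 2*5 = 7
y3 = s (x1 - x3) - y1 mod 19 = 6 * (5 - 7) - 3 = 4

2P = (7, 4)


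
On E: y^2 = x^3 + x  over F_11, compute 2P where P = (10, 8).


k = 2 = 10_2 (binary, LSB first: 01)
Double-and-add from P = (10, 8):
  bit 0 = 0: acc unchanged = O
  bit 1 = 1: acc = O + (0, 0) = (0, 0)

2P = (0, 0)


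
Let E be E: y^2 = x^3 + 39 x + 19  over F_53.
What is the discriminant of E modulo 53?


4 a^3 + 27 b^2 = 4*39^3 + 27*19^2 = 237276 + 9747 = 247023
Delta = -16 * (247023) = -3952368
Delta mod 53 = 1

Delta = 1 (mod 53)


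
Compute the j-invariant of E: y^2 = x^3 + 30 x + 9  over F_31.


Delta = -16(4 a^3 + 27 b^2) mod 31 = 9
-1728 * (4 a)^3 = -1728 * (4*30)^3 mod 31 = 15
j = 15 * 9^(-1) mod 31 = 12

j = 12 (mod 31)


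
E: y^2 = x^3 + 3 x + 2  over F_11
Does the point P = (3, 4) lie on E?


Check whether y^2 = x^3 + 3 x + 2 (mod 11) for (x, y) = (3, 4).
LHS: y^2 = 4^2 mod 11 = 5
RHS: x^3 + 3 x + 2 = 3^3 + 3*3 + 2 mod 11 = 5
LHS = RHS

Yes, on the curve


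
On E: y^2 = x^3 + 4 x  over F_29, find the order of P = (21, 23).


Compute successive multiples of P until we hit O:
  1P = (21, 23)
  2P = (25, 23)
  3P = (12, 6)
  4P = (1, 18)
  5P = (27, 19)
  6P = (4, 14)
  7P = (10, 5)
  8P = (28, 13)
  ... (continuing to 20P)
  20P = O

ord(P) = 20


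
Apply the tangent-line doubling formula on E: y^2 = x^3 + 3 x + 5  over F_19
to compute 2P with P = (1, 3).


Doubling: s = (3 x1^2 + a) / (2 y1)
s = (3*1^2 + 3) / (2*3) mod 19 = 1
x3 = s^2 - 2 x1 mod 19 = 1^2 - 2*1 = 18
y3 = s (x1 - x3) - y1 mod 19 = 1 * (1 - 18) - 3 = 18

2P = (18, 18)


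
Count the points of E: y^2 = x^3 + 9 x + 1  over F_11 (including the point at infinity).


For each x in F_11, count y with y^2 = x^3 + 9 x + 1 mod 11:
  x = 0: RHS = 1, y in [1, 10]  -> 2 point(s)
  x = 1: RHS = 0, y in [0]  -> 1 point(s)
  x = 2: RHS = 5, y in [4, 7]  -> 2 point(s)
  x = 3: RHS = 0, y in [0]  -> 1 point(s)
  x = 7: RHS = 0, y in [0]  -> 1 point(s)
Affine points: 7. Add the point at infinity: total = 8.

#E(F_11) = 8


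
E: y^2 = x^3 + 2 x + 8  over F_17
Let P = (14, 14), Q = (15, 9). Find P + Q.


P != Q, so use the chord formula.
s = (y2 - y1) / (x2 - x1) = (12) / (1) mod 17 = 12
x3 = s^2 - x1 - x2 mod 17 = 12^2 - 14 - 15 = 13
y3 = s (x1 - x3) - y1 mod 17 = 12 * (14 - 13) - 14 = 15

P + Q = (13, 15)


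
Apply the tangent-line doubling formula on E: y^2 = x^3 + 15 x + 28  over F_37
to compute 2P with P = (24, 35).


Doubling: s = (3 x1^2 + a) / (2 y1)
s = (3*24^2 + 15) / (2*35) mod 37 = 36
x3 = s^2 - 2 x1 mod 37 = 36^2 - 2*24 = 27
y3 = s (x1 - x3) - y1 mod 37 = 36 * (24 - 27) - 35 = 5

2P = (27, 5)


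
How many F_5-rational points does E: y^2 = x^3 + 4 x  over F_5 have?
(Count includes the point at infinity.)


For each x in F_5, count y with y^2 = x^3 + 4 x + 0 mod 5:
  x = 0: RHS = 0, y in [0]  -> 1 point(s)
  x = 1: RHS = 0, y in [0]  -> 1 point(s)
  x = 2: RHS = 1, y in [1, 4]  -> 2 point(s)
  x = 3: RHS = 4, y in [2, 3]  -> 2 point(s)
  x = 4: RHS = 0, y in [0]  -> 1 point(s)
Affine points: 7. Add the point at infinity: total = 8.

#E(F_5) = 8


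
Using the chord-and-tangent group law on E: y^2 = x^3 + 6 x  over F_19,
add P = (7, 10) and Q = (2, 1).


P != Q, so use the chord formula.
s = (y2 - y1) / (x2 - x1) = (10) / (14) mod 19 = 17
x3 = s^2 - x1 - x2 mod 19 = 17^2 - 7 - 2 = 14
y3 = s (x1 - x3) - y1 mod 19 = 17 * (7 - 14) - 10 = 4

P + Q = (14, 4)


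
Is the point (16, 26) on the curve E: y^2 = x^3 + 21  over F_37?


Check whether y^2 = x^3 + 0 x + 21 (mod 37) for (x, y) = (16, 26).
LHS: y^2 = 26^2 mod 37 = 10
RHS: x^3 + 0 x + 21 = 16^3 + 0*16 + 21 mod 37 = 10
LHS = RHS

Yes, on the curve


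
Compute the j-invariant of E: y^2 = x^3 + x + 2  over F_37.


Delta = -16(4 a^3 + 27 b^2) mod 37 = 21
-1728 * (4 a)^3 = -1728 * (4*1)^3 mod 37 = 1
j = 1 * 21^(-1) mod 37 = 30

j = 30 (mod 37)


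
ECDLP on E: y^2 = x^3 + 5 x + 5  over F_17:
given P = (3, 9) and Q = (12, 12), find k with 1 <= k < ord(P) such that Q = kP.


Enumerate multiples of P until we hit Q = (12, 12):
  1P = (3, 9)
  2P = (15, 15)
  3P = (12, 12)
Match found at i = 3.

k = 3


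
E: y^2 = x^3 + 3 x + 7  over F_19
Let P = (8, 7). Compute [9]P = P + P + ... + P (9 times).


k = 9 = 1001_2 (binary, LSB first: 1001)
Double-and-add from P = (8, 7):
  bit 0 = 1: acc = O + (8, 7) = (8, 7)
  bit 1 = 0: acc unchanged = (8, 7)
  bit 2 = 0: acc unchanged = (8, 7)
  bit 3 = 1: acc = (8, 7) + (12, 17) = (10, 7)

9P = (10, 7)


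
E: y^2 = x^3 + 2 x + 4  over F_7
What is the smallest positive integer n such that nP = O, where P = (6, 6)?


Compute successive multiples of P until we hit O:
  1P = (6, 6)
  2P = (3, 4)
  3P = (0, 5)
  4P = (2, 4)
  5P = (1, 0)
  6P = (2, 3)
  7P = (0, 2)
  8P = (3, 3)
  ... (continuing to 10P)
  10P = O

ord(P) = 10


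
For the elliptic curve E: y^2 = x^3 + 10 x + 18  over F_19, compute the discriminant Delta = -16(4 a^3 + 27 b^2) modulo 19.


4 a^3 + 27 b^2 = 4*10^3 + 27*18^2 = 4000 + 8748 = 12748
Delta = -16 * (12748) = -203968
Delta mod 19 = 16

Delta = 16 (mod 19)


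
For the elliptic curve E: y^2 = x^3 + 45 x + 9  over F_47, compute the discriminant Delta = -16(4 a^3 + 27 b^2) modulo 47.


4 a^3 + 27 b^2 = 4*45^3 + 27*9^2 = 364500 + 2187 = 366687
Delta = -16 * (366687) = -5866992
Delta mod 47 = 18

Delta = 18 (mod 47)


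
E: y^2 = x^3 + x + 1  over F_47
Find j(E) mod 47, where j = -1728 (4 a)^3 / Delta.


Delta = -16(4 a^3 + 27 b^2) mod 47 = 21
-1728 * (4 a)^3 = -1728 * (4*1)^3 mod 47 = 46
j = 46 * 21^(-1) mod 47 = 38

j = 38 (mod 47)


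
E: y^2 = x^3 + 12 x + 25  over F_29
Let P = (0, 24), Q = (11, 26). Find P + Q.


P != Q, so use the chord formula.
s = (y2 - y1) / (x2 - x1) = (2) / (11) mod 29 = 16
x3 = s^2 - x1 - x2 mod 29 = 16^2 - 0 - 11 = 13
y3 = s (x1 - x3) - y1 mod 29 = 16 * (0 - 13) - 24 = 0

P + Q = (13, 0)


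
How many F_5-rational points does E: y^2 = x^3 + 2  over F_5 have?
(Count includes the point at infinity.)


For each x in F_5, count y with y^2 = x^3 + 0 x + 2 mod 5:
  x = 2: RHS = 0, y in [0]  -> 1 point(s)
  x = 3: RHS = 4, y in [2, 3]  -> 2 point(s)
  x = 4: RHS = 1, y in [1, 4]  -> 2 point(s)
Affine points: 5. Add the point at infinity: total = 6.

#E(F_5) = 6


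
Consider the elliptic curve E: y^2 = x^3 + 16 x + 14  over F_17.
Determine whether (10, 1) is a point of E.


Check whether y^2 = x^3 + 16 x + 14 (mod 17) for (x, y) = (10, 1).
LHS: y^2 = 1^2 mod 17 = 1
RHS: x^3 + 16 x + 14 = 10^3 + 16*10 + 14 mod 17 = 1
LHS = RHS

Yes, on the curve


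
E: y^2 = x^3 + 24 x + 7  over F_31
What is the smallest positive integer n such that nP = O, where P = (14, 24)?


Compute successive multiples of P until we hit O:
  1P = (14, 24)
  2P = (28, 30)
  3P = (5, 2)
  4P = (13, 6)
  5P = (18, 28)
  6P = (0, 21)
  7P = (21, 21)
  8P = (12, 15)
  ... (continuing to 31P)
  31P = O

ord(P) = 31


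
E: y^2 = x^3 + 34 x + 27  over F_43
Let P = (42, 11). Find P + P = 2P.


Doubling: s = (3 x1^2 + a) / (2 y1)
s = (3*42^2 + 34) / (2*11) mod 43 = 31
x3 = s^2 - 2 x1 mod 43 = 31^2 - 2*42 = 17
y3 = s (x1 - x3) - y1 mod 43 = 31 * (42 - 17) - 11 = 33

2P = (17, 33)


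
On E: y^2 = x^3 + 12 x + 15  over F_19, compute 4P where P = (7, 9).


k = 4 = 100_2 (binary, LSB first: 001)
Double-and-add from P = (7, 9):
  bit 0 = 0: acc unchanged = O
  bit 1 = 0: acc unchanged = O
  bit 2 = 1: acc = O + (15, 6) = (15, 6)

4P = (15, 6)


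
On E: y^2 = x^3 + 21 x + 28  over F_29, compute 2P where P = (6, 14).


Doubling: s = (3 x1^2 + a) / (2 y1)
s = (3*6^2 + 21) / (2*14) mod 29 = 16
x3 = s^2 - 2 x1 mod 29 = 16^2 - 2*6 = 12
y3 = s (x1 - x3) - y1 mod 29 = 16 * (6 - 12) - 14 = 6

2P = (12, 6)


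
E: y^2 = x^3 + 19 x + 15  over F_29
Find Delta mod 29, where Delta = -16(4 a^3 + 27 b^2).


4 a^3 + 27 b^2 = 4*19^3 + 27*15^2 = 27436 + 6075 = 33511
Delta = -16 * (33511) = -536176
Delta mod 29 = 5

Delta = 5 (mod 29)


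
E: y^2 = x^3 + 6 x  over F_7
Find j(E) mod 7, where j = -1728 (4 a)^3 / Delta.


Delta = -16(4 a^3 + 27 b^2) mod 7 = 1
-1728 * (4 a)^3 = -1728 * (4*6)^3 mod 7 = 6
j = 6 * 1^(-1) mod 7 = 6

j = 6 (mod 7)


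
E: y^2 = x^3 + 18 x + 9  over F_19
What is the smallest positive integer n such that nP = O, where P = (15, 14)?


Compute successive multiples of P until we hit O:
  1P = (15, 14)
  2P = (9, 11)
  3P = (0, 3)
  4P = (8, 0)
  5P = (0, 16)
  6P = (9, 8)
  7P = (15, 5)
  8P = O

ord(P) = 8


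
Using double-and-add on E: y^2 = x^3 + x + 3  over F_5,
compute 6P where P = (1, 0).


k = 6 = 110_2 (binary, LSB first: 011)
Double-and-add from P = (1, 0):
  bit 0 = 0: acc unchanged = O
  bit 1 = 1: acc = O + O = O
  bit 2 = 1: acc = O + O = O

6P = O


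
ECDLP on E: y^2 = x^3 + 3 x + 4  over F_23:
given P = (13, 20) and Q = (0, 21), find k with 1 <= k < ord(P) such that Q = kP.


Enumerate multiples of P until we hit Q = (0, 21):
  1P = (13, 20)
  2P = (0, 2)
  3P = (16, 13)
  4P = (2, 8)
  5P = (9, 22)
  6P = (7, 0)
  7P = (9, 1)
  8P = (2, 15)
  9P = (16, 10)
  10P = (0, 21)
Match found at i = 10.

k = 10


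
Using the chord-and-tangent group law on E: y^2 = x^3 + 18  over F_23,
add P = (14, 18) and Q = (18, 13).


P != Q, so use the chord formula.
s = (y2 - y1) / (x2 - x1) = (18) / (4) mod 23 = 16
x3 = s^2 - x1 - x2 mod 23 = 16^2 - 14 - 18 = 17
y3 = s (x1 - x3) - y1 mod 23 = 16 * (14 - 17) - 18 = 3

P + Q = (17, 3)


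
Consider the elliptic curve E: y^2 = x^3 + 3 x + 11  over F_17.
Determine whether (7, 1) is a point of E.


Check whether y^2 = x^3 + 3 x + 11 (mod 17) for (x, y) = (7, 1).
LHS: y^2 = 1^2 mod 17 = 1
RHS: x^3 + 3 x + 11 = 7^3 + 3*7 + 11 mod 17 = 1
LHS = RHS

Yes, on the curve


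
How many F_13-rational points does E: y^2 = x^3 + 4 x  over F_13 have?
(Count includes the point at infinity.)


For each x in F_13, count y with y^2 = x^3 + 4 x + 0 mod 13:
  x = 0: RHS = 0, y in [0]  -> 1 point(s)
  x = 2: RHS = 3, y in [4, 9]  -> 2 point(s)
  x = 3: RHS = 0, y in [0]  -> 1 point(s)
  x = 10: RHS = 0, y in [0]  -> 1 point(s)
  x = 11: RHS = 10, y in [6, 7]  -> 2 point(s)
Affine points: 7. Add the point at infinity: total = 8.

#E(F_13) = 8


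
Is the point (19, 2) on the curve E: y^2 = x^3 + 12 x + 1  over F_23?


Check whether y^2 = x^3 + 12 x + 1 (mod 23) for (x, y) = (19, 2).
LHS: y^2 = 2^2 mod 23 = 4
RHS: x^3 + 12 x + 1 = 19^3 + 12*19 + 1 mod 23 = 4
LHS = RHS

Yes, on the curve


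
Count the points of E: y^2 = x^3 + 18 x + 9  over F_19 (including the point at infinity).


For each x in F_19, count y with y^2 = x^3 + 18 x + 9 mod 19:
  x = 0: RHS = 9, y in [3, 16]  -> 2 point(s)
  x = 1: RHS = 9, y in [3, 16]  -> 2 point(s)
  x = 8: RHS = 0, y in [0]  -> 1 point(s)
  x = 9: RHS = 7, y in [8, 11]  -> 2 point(s)
  x = 10: RHS = 11, y in [7, 12]  -> 2 point(s)
  x = 15: RHS = 6, y in [5, 14]  -> 2 point(s)
  x = 16: RHS = 4, y in [2, 17]  -> 2 point(s)
  x = 18: RHS = 9, y in [3, 16]  -> 2 point(s)
Affine points: 15. Add the point at infinity: total = 16.

#E(F_19) = 16


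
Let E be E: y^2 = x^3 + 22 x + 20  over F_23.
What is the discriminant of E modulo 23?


4 a^3 + 27 b^2 = 4*22^3 + 27*20^2 = 42592 + 10800 = 53392
Delta = -16 * (53392) = -854272
Delta mod 23 = 17

Delta = 17 (mod 23)


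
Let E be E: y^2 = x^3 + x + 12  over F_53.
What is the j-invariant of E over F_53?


Delta = -16(4 a^3 + 27 b^2) mod 53 = 3
-1728 * (4 a)^3 = -1728 * (4*1)^3 mod 53 = 19
j = 19 * 3^(-1) mod 53 = 24

j = 24 (mod 53)


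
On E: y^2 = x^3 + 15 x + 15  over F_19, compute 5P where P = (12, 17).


k = 5 = 101_2 (binary, LSB first: 101)
Double-and-add from P = (12, 17):
  bit 0 = 1: acc = O + (12, 17) = (12, 17)
  bit 1 = 0: acc unchanged = (12, 17)
  bit 2 = 1: acc = (12, 17) + (4, 5) = (10, 5)

5P = (10, 5)


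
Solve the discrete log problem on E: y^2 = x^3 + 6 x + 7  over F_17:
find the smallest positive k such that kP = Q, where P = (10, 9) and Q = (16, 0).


Enumerate multiples of P until we hit Q = (16, 0):
  1P = (10, 9)
  2P = (14, 8)
  3P = (9, 12)
  4P = (7, 16)
  5P = (13, 15)
  6P = (15, 15)
  7P = (5, 14)
  8P = (3, 1)
  9P = (6, 15)
  10P = (16, 0)
Match found at i = 10.

k = 10


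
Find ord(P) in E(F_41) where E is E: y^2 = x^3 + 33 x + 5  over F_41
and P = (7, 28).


Compute successive multiples of P until we hit O:
  1P = (7, 28)
  2P = (7, 13)
  3P = O

ord(P) = 3


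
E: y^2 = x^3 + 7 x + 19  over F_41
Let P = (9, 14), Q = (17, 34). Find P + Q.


P != Q, so use the chord formula.
s = (y2 - y1) / (x2 - x1) = (20) / (8) mod 41 = 23
x3 = s^2 - x1 - x2 mod 41 = 23^2 - 9 - 17 = 11
y3 = s (x1 - x3) - y1 mod 41 = 23 * (9 - 11) - 14 = 22

P + Q = (11, 22)


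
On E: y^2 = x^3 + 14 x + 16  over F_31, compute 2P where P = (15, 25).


Doubling: s = (3 x1^2 + a) / (2 y1)
s = (3*15^2 + 14) / (2*25) mod 31 = 2
x3 = s^2 - 2 x1 mod 31 = 2^2 - 2*15 = 5
y3 = s (x1 - x3) - y1 mod 31 = 2 * (15 - 5) - 25 = 26

2P = (5, 26)


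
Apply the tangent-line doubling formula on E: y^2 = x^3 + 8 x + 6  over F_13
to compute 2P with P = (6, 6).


Doubling: s = (3 x1^2 + a) / (2 y1)
s = (3*6^2 + 8) / (2*6) mod 13 = 1
x3 = s^2 - 2 x1 mod 13 = 1^2 - 2*6 = 2
y3 = s (x1 - x3) - y1 mod 13 = 1 * (6 - 2) - 6 = 11

2P = (2, 11)


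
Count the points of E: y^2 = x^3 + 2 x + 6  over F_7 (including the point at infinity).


For each x in F_7, count y with y^2 = x^3 + 2 x + 6 mod 7:
  x = 1: RHS = 2, y in [3, 4]  -> 2 point(s)
  x = 2: RHS = 4, y in [2, 5]  -> 2 point(s)
  x = 3: RHS = 4, y in [2, 5]  -> 2 point(s)
  x = 4: RHS = 1, y in [1, 6]  -> 2 point(s)
  x = 5: RHS = 1, y in [1, 6]  -> 2 point(s)
Affine points: 10. Add the point at infinity: total = 11.

#E(F_7) = 11


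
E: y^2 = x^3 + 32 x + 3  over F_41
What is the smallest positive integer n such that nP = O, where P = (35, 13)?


Compute successive multiples of P until we hit O:
  1P = (35, 13)
  2P = (8, 22)
  3P = (30, 40)
  4P = (15, 2)
  5P = (24, 32)
  6P = (27, 3)
  7P = (19, 7)
  8P = (7, 18)
  ... (continuing to 49P)
  49P = O

ord(P) = 49


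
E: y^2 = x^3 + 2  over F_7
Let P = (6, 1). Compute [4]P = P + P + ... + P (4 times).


k = 4 = 100_2 (binary, LSB first: 001)
Double-and-add from P = (6, 1):
  bit 0 = 0: acc unchanged = O
  bit 1 = 0: acc unchanged = O
  bit 2 = 1: acc = O + (6, 1) = (6, 1)

4P = (6, 1)


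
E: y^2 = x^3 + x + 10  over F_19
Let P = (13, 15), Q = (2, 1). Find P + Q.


P != Q, so use the chord formula.
s = (y2 - y1) / (x2 - x1) = (5) / (8) mod 19 = 3
x3 = s^2 - x1 - x2 mod 19 = 3^2 - 13 - 2 = 13
y3 = s (x1 - x3) - y1 mod 19 = 3 * (13 - 13) - 15 = 4

P + Q = (13, 4)


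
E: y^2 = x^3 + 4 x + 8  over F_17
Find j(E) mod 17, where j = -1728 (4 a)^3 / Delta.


Delta = -16(4 a^3 + 27 b^2) mod 17 = 12
-1728 * (4 a)^3 = -1728 * (4*4)^3 mod 17 = 11
j = 11 * 12^(-1) mod 17 = 8

j = 8 (mod 17)


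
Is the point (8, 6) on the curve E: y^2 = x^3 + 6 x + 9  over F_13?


Check whether y^2 = x^3 + 6 x + 9 (mod 13) for (x, y) = (8, 6).
LHS: y^2 = 6^2 mod 13 = 10
RHS: x^3 + 6 x + 9 = 8^3 + 6*8 + 9 mod 13 = 10
LHS = RHS

Yes, on the curve


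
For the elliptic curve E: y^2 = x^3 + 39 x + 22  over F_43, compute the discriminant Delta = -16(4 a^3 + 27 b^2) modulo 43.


4 a^3 + 27 b^2 = 4*39^3 + 27*22^2 = 237276 + 13068 = 250344
Delta = -16 * (250344) = -4005504
Delta mod 43 = 32

Delta = 32 (mod 43)


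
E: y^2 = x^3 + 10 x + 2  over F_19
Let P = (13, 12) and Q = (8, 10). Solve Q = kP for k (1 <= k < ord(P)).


Enumerate multiples of P until we hit Q = (8, 10):
  1P = (13, 12)
  2P = (2, 12)
  3P = (4, 7)
  4P = (7, 4)
  5P = (5, 5)
  6P = (8, 9)
  7P = (9, 17)
  8P = (14, 13)
  9P = (12, 8)
  10P = (10, 0)
  11P = (12, 11)
  12P = (14, 6)
  13P = (9, 2)
  14P = (8, 10)
Match found at i = 14.

k = 14


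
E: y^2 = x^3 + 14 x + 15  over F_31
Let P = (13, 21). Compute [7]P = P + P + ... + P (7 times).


k = 7 = 111_2 (binary, LSB first: 111)
Double-and-add from P = (13, 21):
  bit 0 = 1: acc = O + (13, 21) = (13, 21)
  bit 1 = 1: acc = (13, 21) + (24, 16) = (27, 22)
  bit 2 = 1: acc = (27, 22) + (19, 14) = (17, 19)

7P = (17, 19)


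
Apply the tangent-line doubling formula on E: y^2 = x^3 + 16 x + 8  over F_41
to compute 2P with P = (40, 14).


Doubling: s = (3 x1^2 + a) / (2 y1)
s = (3*40^2 + 16) / (2*14) mod 41 = 8
x3 = s^2 - 2 x1 mod 41 = 8^2 - 2*40 = 25
y3 = s (x1 - x3) - y1 mod 41 = 8 * (40 - 25) - 14 = 24

2P = (25, 24)


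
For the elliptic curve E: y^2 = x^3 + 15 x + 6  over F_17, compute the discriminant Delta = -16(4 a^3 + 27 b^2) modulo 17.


4 a^3 + 27 b^2 = 4*15^3 + 27*6^2 = 13500 + 972 = 14472
Delta = -16 * (14472) = -231552
Delta mod 17 = 5

Delta = 5 (mod 17)


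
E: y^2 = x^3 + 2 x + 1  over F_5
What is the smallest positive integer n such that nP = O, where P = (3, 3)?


Compute successive multiples of P until we hit O:
  1P = (3, 3)
  2P = (0, 4)
  3P = (1, 3)
  4P = (1, 2)
  5P = (0, 1)
  6P = (3, 2)
  7P = O

ord(P) = 7


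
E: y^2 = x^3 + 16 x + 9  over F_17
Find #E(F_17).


For each x in F_17, count y with y^2 = x^3 + 16 x + 9 mod 17:
  x = 0: RHS = 9, y in [3, 14]  -> 2 point(s)
  x = 1: RHS = 9, y in [3, 14]  -> 2 point(s)
  x = 2: RHS = 15, y in [7, 10]  -> 2 point(s)
  x = 3: RHS = 16, y in [4, 13]  -> 2 point(s)
  x = 4: RHS = 1, y in [1, 16]  -> 2 point(s)
  x = 6: RHS = 15, y in [7, 10]  -> 2 point(s)
  x = 9: RHS = 15, y in [7, 10]  -> 2 point(s)
  x = 10: RHS = 13, y in [8, 9]  -> 2 point(s)
  x = 12: RHS = 8, y in [5, 12]  -> 2 point(s)
  x = 13: RHS = 0, y in [0]  -> 1 point(s)
  x = 14: RHS = 2, y in [6, 11]  -> 2 point(s)
  x = 16: RHS = 9, y in [3, 14]  -> 2 point(s)
Affine points: 23. Add the point at infinity: total = 24.

#E(F_17) = 24


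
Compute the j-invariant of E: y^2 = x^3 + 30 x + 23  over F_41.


Delta = -16(4 a^3 + 27 b^2) mod 41 = 33
-1728 * (4 a)^3 = -1728 * (4*30)^3 mod 41 = 39
j = 39 * 33^(-1) mod 41 = 31

j = 31 (mod 41)


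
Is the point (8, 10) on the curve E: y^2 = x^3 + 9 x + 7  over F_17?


Check whether y^2 = x^3 + 9 x + 7 (mod 17) for (x, y) = (8, 10).
LHS: y^2 = 10^2 mod 17 = 15
RHS: x^3 + 9 x + 7 = 8^3 + 9*8 + 7 mod 17 = 13
LHS != RHS

No, not on the curve


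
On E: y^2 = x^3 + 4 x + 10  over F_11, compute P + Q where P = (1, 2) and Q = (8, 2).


P != Q, so use the chord formula.
s = (y2 - y1) / (x2 - x1) = (0) / (7) mod 11 = 0
x3 = s^2 - x1 - x2 mod 11 = 0^2 - 1 - 8 = 2
y3 = s (x1 - x3) - y1 mod 11 = 0 * (1 - 2) - 2 = 9

P + Q = (2, 9)


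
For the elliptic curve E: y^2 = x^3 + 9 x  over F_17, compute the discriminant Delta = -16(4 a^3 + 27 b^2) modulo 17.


4 a^3 + 27 b^2 = 4*9^3 + 27*0^2 = 2916 + 0 = 2916
Delta = -16 * (2916) = -46656
Delta mod 17 = 9

Delta = 9 (mod 17)


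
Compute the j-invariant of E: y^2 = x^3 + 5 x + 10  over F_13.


Delta = -16(4 a^3 + 27 b^2) mod 13 = 7
-1728 * (4 a)^3 = -1728 * (4*5)^3 mod 13 = 5
j = 5 * 7^(-1) mod 13 = 10

j = 10 (mod 13)


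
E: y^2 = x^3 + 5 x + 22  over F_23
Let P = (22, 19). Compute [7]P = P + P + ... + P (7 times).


k = 7 = 111_2 (binary, LSB first: 111)
Double-and-add from P = (22, 19):
  bit 0 = 1: acc = O + (22, 19) = (22, 19)
  bit 1 = 1: acc = (22, 19) + (3, 8) = (7, 3)
  bit 2 = 1: acc = (7, 3) + (21, 2) = (20, 16)

7P = (20, 16)


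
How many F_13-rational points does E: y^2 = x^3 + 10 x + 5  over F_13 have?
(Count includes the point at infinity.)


For each x in F_13, count y with y^2 = x^3 + 10 x + 5 mod 13:
  x = 1: RHS = 3, y in [4, 9]  -> 2 point(s)
  x = 3: RHS = 10, y in [6, 7]  -> 2 point(s)
  x = 8: RHS = 12, y in [5, 8]  -> 2 point(s)
  x = 10: RHS = 0, y in [0]  -> 1 point(s)
  x = 11: RHS = 3, y in [4, 9]  -> 2 point(s)
Affine points: 9. Add the point at infinity: total = 10.

#E(F_13) = 10


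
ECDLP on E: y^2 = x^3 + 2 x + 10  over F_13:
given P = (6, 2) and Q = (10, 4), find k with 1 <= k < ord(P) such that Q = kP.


Enumerate multiples of P until we hit Q = (10, 4):
  1P = (6, 2)
  2P = (0, 7)
  3P = (3, 2)
  4P = (4, 11)
  5P = (7, 9)
  6P = (10, 9)
  7P = (9, 9)
  8P = (2, 3)
  9P = (1, 0)
  10P = (2, 10)
  11P = (9, 4)
  12P = (10, 4)
Match found at i = 12.

k = 12


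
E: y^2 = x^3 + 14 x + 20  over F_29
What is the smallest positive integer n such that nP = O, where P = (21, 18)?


Compute successive multiples of P until we hit O:
  1P = (21, 18)
  2P = (15, 26)
  3P = (27, 19)
  4P = (6, 28)
  5P = (25, 4)
  6P = (17, 26)
  7P = (24, 17)
  8P = (26, 3)
  ... (continuing to 32P)
  32P = O

ord(P) = 32


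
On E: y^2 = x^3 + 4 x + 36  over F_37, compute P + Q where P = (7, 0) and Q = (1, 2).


P != Q, so use the chord formula.
s = (y2 - y1) / (x2 - x1) = (2) / (31) mod 37 = 12
x3 = s^2 - x1 - x2 mod 37 = 12^2 - 7 - 1 = 25
y3 = s (x1 - x3) - y1 mod 37 = 12 * (7 - 25) - 0 = 6

P + Q = (25, 6)


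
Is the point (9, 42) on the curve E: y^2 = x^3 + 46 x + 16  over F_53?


Check whether y^2 = x^3 + 46 x + 16 (mod 53) for (x, y) = (9, 42).
LHS: y^2 = 42^2 mod 53 = 15
RHS: x^3 + 46 x + 16 = 9^3 + 46*9 + 16 mod 53 = 46
LHS != RHS

No, not on the curve


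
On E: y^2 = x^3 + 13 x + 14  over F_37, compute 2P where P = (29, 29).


Doubling: s = (3 x1^2 + a) / (2 y1)
s = (3*29^2 + 13) / (2*29) mod 37 = 8
x3 = s^2 - 2 x1 mod 37 = 8^2 - 2*29 = 6
y3 = s (x1 - x3) - y1 mod 37 = 8 * (29 - 6) - 29 = 7

2P = (6, 7)


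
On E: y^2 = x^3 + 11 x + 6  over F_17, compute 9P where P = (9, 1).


k = 9 = 1001_2 (binary, LSB first: 1001)
Double-and-add from P = (9, 1):
  bit 0 = 1: acc = O + (9, 1) = (9, 1)
  bit 1 = 0: acc unchanged = (9, 1)
  bit 2 = 0: acc unchanged = (9, 1)
  bit 3 = 1: acc = (9, 1) + (12, 8) = (9, 16)

9P = (9, 16)


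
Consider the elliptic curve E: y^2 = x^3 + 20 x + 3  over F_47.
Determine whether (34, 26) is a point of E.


Check whether y^2 = x^3 + 20 x + 3 (mod 47) for (x, y) = (34, 26).
LHS: y^2 = 26^2 mod 47 = 18
RHS: x^3 + 20 x + 3 = 34^3 + 20*34 + 3 mod 47 = 37
LHS != RHS

No, not on the curve


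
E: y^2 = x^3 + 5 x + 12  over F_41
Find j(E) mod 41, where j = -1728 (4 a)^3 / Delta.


Delta = -16(4 a^3 + 27 b^2) mod 41 = 25
-1728 * (4 a)^3 = -1728 * (4*5)^3 mod 41 = 11
j = 11 * 25^(-1) mod 41 = 7

j = 7 (mod 41)


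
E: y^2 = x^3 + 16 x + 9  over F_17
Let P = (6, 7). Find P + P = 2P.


Doubling: s = (3 x1^2 + a) / (2 y1)
s = (3*6^2 + 16) / (2*7) mod 17 = 4
x3 = s^2 - 2 x1 mod 17 = 4^2 - 2*6 = 4
y3 = s (x1 - x3) - y1 mod 17 = 4 * (6 - 4) - 7 = 1

2P = (4, 1)


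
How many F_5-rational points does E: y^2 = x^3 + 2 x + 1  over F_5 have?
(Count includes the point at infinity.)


For each x in F_5, count y with y^2 = x^3 + 2 x + 1 mod 5:
  x = 0: RHS = 1, y in [1, 4]  -> 2 point(s)
  x = 1: RHS = 4, y in [2, 3]  -> 2 point(s)
  x = 3: RHS = 4, y in [2, 3]  -> 2 point(s)
Affine points: 6. Add the point at infinity: total = 7.

#E(F_5) = 7


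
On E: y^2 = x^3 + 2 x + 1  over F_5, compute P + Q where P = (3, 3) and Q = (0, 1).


P != Q, so use the chord formula.
s = (y2 - y1) / (x2 - x1) = (3) / (2) mod 5 = 4
x3 = s^2 - x1 - x2 mod 5 = 4^2 - 3 - 0 = 3
y3 = s (x1 - x3) - y1 mod 5 = 4 * (3 - 3) - 3 = 2

P + Q = (3, 2)


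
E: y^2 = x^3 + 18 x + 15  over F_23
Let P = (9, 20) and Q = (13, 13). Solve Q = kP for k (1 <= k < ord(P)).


Enumerate multiples of P until we hit Q = (13, 13):
  1P = (9, 20)
  2P = (17, 6)
  3P = (13, 10)
  4P = (13, 13)
Match found at i = 4.

k = 4


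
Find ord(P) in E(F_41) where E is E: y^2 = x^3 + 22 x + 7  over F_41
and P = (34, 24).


Compute successive multiples of P until we hit O:
  1P = (34, 24)
  2P = (12, 21)
  3P = (40, 5)
  4P = (26, 19)
  5P = (32, 8)
  6P = (39, 18)
  7P = (17, 13)
  8P = (30, 22)
  ... (continuing to 43P)
  43P = O

ord(P) = 43


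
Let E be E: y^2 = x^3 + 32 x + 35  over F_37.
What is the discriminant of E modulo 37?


4 a^3 + 27 b^2 = 4*32^3 + 27*35^2 = 131072 + 33075 = 164147
Delta = -16 * (164147) = -2626352
Delta mod 37 = 19

Delta = 19 (mod 37)


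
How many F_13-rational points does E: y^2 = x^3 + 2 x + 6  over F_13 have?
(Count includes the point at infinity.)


For each x in F_13, count y with y^2 = x^3 + 2 x + 6 mod 13:
  x = 1: RHS = 9, y in [3, 10]  -> 2 point(s)
  x = 3: RHS = 0, y in [0]  -> 1 point(s)
  x = 4: RHS = 0, y in [0]  -> 1 point(s)
  x = 6: RHS = 0, y in [0]  -> 1 point(s)
  x = 7: RHS = 12, y in [5, 8]  -> 2 point(s)
  x = 8: RHS = 1, y in [1, 12]  -> 2 point(s)
  x = 9: RHS = 12, y in [5, 8]  -> 2 point(s)
  x = 10: RHS = 12, y in [5, 8]  -> 2 point(s)
  x = 12: RHS = 3, y in [4, 9]  -> 2 point(s)
Affine points: 15. Add the point at infinity: total = 16.

#E(F_13) = 16


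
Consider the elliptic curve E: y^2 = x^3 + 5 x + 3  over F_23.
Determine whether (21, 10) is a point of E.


Check whether y^2 = x^3 + 5 x + 3 (mod 23) for (x, y) = (21, 10).
LHS: y^2 = 10^2 mod 23 = 8
RHS: x^3 + 5 x + 3 = 21^3 + 5*21 + 3 mod 23 = 8
LHS = RHS

Yes, on the curve


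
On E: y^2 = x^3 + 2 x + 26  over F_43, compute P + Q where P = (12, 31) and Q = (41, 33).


P != Q, so use the chord formula.
s = (y2 - y1) / (x2 - x1) = (2) / (29) mod 43 = 6
x3 = s^2 - x1 - x2 mod 43 = 6^2 - 12 - 41 = 26
y3 = s (x1 - x3) - y1 mod 43 = 6 * (12 - 26) - 31 = 14

P + Q = (26, 14)


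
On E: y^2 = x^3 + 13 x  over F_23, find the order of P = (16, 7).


Compute successive multiples of P until we hit O:
  1P = (16, 7)
  2P = (16, 16)
  3P = O

ord(P) = 3


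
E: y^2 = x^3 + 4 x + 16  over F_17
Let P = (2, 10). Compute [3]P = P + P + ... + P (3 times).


k = 3 = 11_2 (binary, LSB first: 11)
Double-and-add from P = (2, 10):
  bit 0 = 1: acc = O + (2, 10) = (2, 10)
  bit 1 = 1: acc = (2, 10) + (15, 0) = (2, 7)

3P = (2, 7)


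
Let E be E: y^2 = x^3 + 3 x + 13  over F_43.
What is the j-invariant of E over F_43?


Delta = -16(4 a^3 + 27 b^2) mod 43 = 41
-1728 * (4 a)^3 = -1728 * (4*3)^3 mod 43 = 22
j = 22 * 41^(-1) mod 43 = 32

j = 32 (mod 43)


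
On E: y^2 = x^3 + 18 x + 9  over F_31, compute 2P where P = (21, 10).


Doubling: s = (3 x1^2 + a) / (2 y1)
s = (3*21^2 + 18) / (2*10) mod 31 = 19
x3 = s^2 - 2 x1 mod 31 = 19^2 - 2*21 = 9
y3 = s (x1 - x3) - y1 mod 31 = 19 * (21 - 9) - 10 = 1

2P = (9, 1)


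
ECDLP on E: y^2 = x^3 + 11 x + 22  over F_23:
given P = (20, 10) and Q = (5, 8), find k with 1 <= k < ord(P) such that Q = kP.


Enumerate multiples of P until we hit Q = (5, 8):
  1P = (20, 10)
  2P = (8, 22)
  3P = (19, 12)
  4P = (11, 18)
  5P = (5, 15)
  6P = (16, 4)
  7P = (18, 16)
  8P = (17, 4)
  9P = (13, 4)
  10P = (2, 12)
  11P = (3, 6)
  12P = (3, 17)
  13P = (2, 11)
  14P = (13, 19)
  15P = (17, 19)
  16P = (18, 7)
  17P = (16, 19)
  18P = (5, 8)
Match found at i = 18.

k = 18


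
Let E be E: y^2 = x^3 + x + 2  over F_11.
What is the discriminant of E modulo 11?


4 a^3 + 27 b^2 = 4*1^3 + 27*2^2 = 4 + 108 = 112
Delta = -16 * (112) = -1792
Delta mod 11 = 1

Delta = 1 (mod 11)


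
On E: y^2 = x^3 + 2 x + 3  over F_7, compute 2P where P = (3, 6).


Doubling: s = (3 x1^2 + a) / (2 y1)
s = (3*3^2 + 2) / (2*6) mod 7 = 3
x3 = s^2 - 2 x1 mod 7 = 3^2 - 2*3 = 3
y3 = s (x1 - x3) - y1 mod 7 = 3 * (3 - 3) - 6 = 1

2P = (3, 1)


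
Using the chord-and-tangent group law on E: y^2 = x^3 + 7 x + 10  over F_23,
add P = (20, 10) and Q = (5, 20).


P != Q, so use the chord formula.
s = (y2 - y1) / (x2 - x1) = (10) / (8) mod 23 = 7
x3 = s^2 - x1 - x2 mod 23 = 7^2 - 20 - 5 = 1
y3 = s (x1 - x3) - y1 mod 23 = 7 * (20 - 1) - 10 = 8

P + Q = (1, 8)


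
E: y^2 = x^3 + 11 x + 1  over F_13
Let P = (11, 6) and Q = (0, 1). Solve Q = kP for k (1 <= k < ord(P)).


Enumerate multiples of P until we hit Q = (0, 1):
  1P = (11, 6)
  2P = (0, 1)
Match found at i = 2.

k = 2


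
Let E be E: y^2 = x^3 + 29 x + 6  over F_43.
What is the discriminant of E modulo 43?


4 a^3 + 27 b^2 = 4*29^3 + 27*6^2 = 97556 + 972 = 98528
Delta = -16 * (98528) = -1576448
Delta mod 43 = 18

Delta = 18 (mod 43)


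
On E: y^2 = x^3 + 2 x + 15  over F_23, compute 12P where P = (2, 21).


k = 12 = 1100_2 (binary, LSB first: 0011)
Double-and-add from P = (2, 21):
  bit 0 = 0: acc unchanged = O
  bit 1 = 0: acc unchanged = O
  bit 2 = 1: acc = O + (22, 9) = (22, 9)
  bit 3 = 1: acc = (22, 9) + (3, 18) = (16, 16)

12P = (16, 16)


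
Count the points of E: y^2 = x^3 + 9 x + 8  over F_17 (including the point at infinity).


For each x in F_17, count y with y^2 = x^3 + 9 x + 8 mod 17:
  x = 0: RHS = 8, y in [5, 12]  -> 2 point(s)
  x = 1: RHS = 1, y in [1, 16]  -> 2 point(s)
  x = 2: RHS = 0, y in [0]  -> 1 point(s)
  x = 5: RHS = 8, y in [5, 12]  -> 2 point(s)
  x = 9: RHS = 2, y in [6, 11]  -> 2 point(s)
  x = 12: RHS = 8, y in [5, 12]  -> 2 point(s)
  x = 15: RHS = 16, y in [4, 13]  -> 2 point(s)
  x = 16: RHS = 15, y in [7, 10]  -> 2 point(s)
Affine points: 15. Add the point at infinity: total = 16.

#E(F_17) = 16


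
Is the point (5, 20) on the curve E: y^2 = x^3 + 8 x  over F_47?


Check whether y^2 = x^3 + 8 x + 0 (mod 47) for (x, y) = (5, 20).
LHS: y^2 = 20^2 mod 47 = 24
RHS: x^3 + 8 x + 0 = 5^3 + 8*5 + 0 mod 47 = 24
LHS = RHS

Yes, on the curve


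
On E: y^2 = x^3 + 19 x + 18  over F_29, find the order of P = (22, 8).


Compute successive multiples of P until we hit O:
  1P = (22, 8)
  2P = (7, 28)
  3P = (5, 8)
  4P = (2, 21)
  5P = (1, 3)
  6P = (15, 13)
  7P = (15, 16)
  8P = (1, 26)
  ... (continuing to 13P)
  13P = O

ord(P) = 13


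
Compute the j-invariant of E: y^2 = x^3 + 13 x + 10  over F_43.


Delta = -16(4 a^3 + 27 b^2) mod 43 = 17
-1728 * (4 a)^3 = -1728 * (4*13)^3 mod 43 = 16
j = 16 * 17^(-1) mod 43 = 6

j = 6 (mod 43)
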